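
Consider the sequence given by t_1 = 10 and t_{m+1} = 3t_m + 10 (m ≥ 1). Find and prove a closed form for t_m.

Claim: t_m = 5·3^m − 5.

Base case: t_1 = 10, and 5·3^1 − 5 = 15 − 5 = 10.
Assume t_r = 5·3^r − 5 for some r ≥ 1.
Then t_{r+1} = 3t_r + 10 = 3·(5·3^r − 5) + 10 = 15·3^r − 15 + 10 = 5·3^{r+1} − 5.
So the formula holds for r+1, and by induction t_m = 5·3^m − 5 for all m ≥ 1.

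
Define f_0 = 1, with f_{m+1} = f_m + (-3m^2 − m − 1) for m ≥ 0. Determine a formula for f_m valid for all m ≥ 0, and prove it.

Claim: f_m = -m^3 + m^2 − m + 1.

Base case: f_0 = 1, and -0^3 + 0^2 − 0 + 1 = 1.
Assume f_k = -k^3 + k^2 − k + 1.
Then f_{k+1} = f_k + (-3k^2 − k − 1) = (-k^3 + k^2 − k + 1) + (-3k^2 − k − 1) = -k^3 − 2k^2 − 2k,
and -(k+1)^3 + (k+1)^2 − (k+1) + 1 = -k^3 − 2k^2 − 2k.
By induction, f_m = -m^3 + m^2 − m + 1 for all m ≥ 0.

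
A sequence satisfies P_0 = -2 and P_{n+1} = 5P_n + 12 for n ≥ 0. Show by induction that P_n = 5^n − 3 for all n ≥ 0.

Base case: P_0 = -2, and 5^0 − 3 = 1 − 3 = -2.
Assume P_k = 5^k − 3 for some k ≥ 0.
Then P_{k+1} = 5P_k + 12 = 5·(5^k − 3) + 12 = 5^{k+1} − 15 + 12 = 5^{k+1} − 3.
So the formula holds for k+1, and by induction P_n = 5^n − 3 for all n ≥ 0.

P_n = 5^n − 3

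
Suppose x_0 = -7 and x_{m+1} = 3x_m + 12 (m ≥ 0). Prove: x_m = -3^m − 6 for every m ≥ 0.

Base case: x_0 = -7, and -3^0 − 6 = -1 − 6 = -7.
Assume x_j = -3^j − 6 for some j ≥ 0.
Then x_{j+1} = 3x_j + 12 = 3·(-3^j − 6) + 12 = -3^{j+1} − 18 + 12 = -3^{j+1} − 6.
By induction, x_m = -3^m − 6 for all m ≥ 0.

x_m = -3^m − 6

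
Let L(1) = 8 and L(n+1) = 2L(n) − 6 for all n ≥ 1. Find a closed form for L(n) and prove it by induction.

Claim: L(n) = 2^n + 6.

Base case: L(1) = 8, and 2^1 + 6 = 2 + 6 = 8.
Assume L(k) = 2^k + 6 for some k ≥ 1.
Then L(k+1) = 2L(k) − 6 = 2·(2^k + 6) − 6 = 2^{k+1} + 12 − 6 = 2^{k+1} + 6.
This completes the inductive step, so L(n) = 2^n + 6 for all n ≥ 1.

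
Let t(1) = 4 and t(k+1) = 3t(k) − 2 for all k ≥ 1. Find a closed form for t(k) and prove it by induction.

Claim: t(k) = 3^k + 1.

Base case: t(1) = 4, and 3^1 + 1 = 3 + 1 = 4.
Assume t(j) = 3^j + 1 for some j ≥ 1.
Then t(j+1) = 3t(j) − 2 = 3·(3^j + 1) − 2 = 3^{j+1} + 3 − 2 = 3^{j+1} + 1.
So the formula holds for j+1, and by induction t(k) = 3^k + 1 for all k ≥ 1.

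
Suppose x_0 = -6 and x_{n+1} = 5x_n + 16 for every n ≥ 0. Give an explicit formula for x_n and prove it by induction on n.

Claim: x_n = -2·5^n − 4.

Base case: x_0 = -6, and -2·5^0 − 4 = -2 − 4 = -6.
Assume x_r = -2·5^r − 4 for some r ≥ 0.
Then x_{r+1} = 5x_r + 16 = 5·(-2·5^r − 4) + 16 = -10·5^r − 20 + 16 = -2·5^{r+1} − 4.
This completes the inductive step, so x_n = -2·5^n − 4 for all n ≥ 0.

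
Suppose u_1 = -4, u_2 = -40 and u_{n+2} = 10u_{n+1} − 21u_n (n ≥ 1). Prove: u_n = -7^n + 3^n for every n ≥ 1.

Base cases: u_1 = -4 and -7^1 + 3^1 = -4; u_2 = -40 and -7^2 + 3^2 = -40.
Assume u_j = -7^j + 3^j for all 1 ≤ j ≤ r, where r ≥ 2.
Then u_{r+1} = 10u_r − 21u_{r−1} = 10·(-7^r + 3^r) − 21·(-7^{r−1} + 3^{r−1}) = -(10·7 − 21)7^{r−1} + (10·3 − 21)3^{r−1} = -49·7^{r−1} + 9·3^{r−1} = -7^{r+1} + 3^{r+1}.
By strong induction, u_n = -7^n + 3^n for all n ≥ 1.

u_n = -7^n + 3^n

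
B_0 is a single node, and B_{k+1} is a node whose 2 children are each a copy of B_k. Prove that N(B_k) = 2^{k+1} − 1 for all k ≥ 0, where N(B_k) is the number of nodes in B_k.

Base case: N(B_0) = 1, and 2^{0+1} − 1 = 1.
Assume N(B_r) = 2^{r+1} − 1.
Then N(B_{r+1}) = 1 + 2N(B_r) = 1 + 2(2^{r+1} − 1) = 2^{r+2} − 2 + 1 = 2^{r+2} − 1.
By induction, N(B_k) = 2^{k+1} − 1 for all k ≥ 0.

N(B_k) = 2^{k+1} − 1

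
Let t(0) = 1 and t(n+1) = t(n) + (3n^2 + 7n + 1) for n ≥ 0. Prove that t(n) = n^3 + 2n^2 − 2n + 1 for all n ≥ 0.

Base case: t(0) = 1, and 0^3 + 2·0^2 − 2·0 + 1 = 1.
Assume t(k) = k^3 + 2k^2 − 2k + 1.
Then t(k+1) = t(k) + (3k^2 + 7k + 1) = (k^3 + 2k^2 − 2k + 1) + (3k^2 + 7k + 1) = k^3 + 5k^2 + 5k + 2,
and (k+1)^3 + 2·(k+1)^2 − 2·(k+1) + 1 = k^3 + 5k^2 + 5k + 2.
By induction, t(n) = n^3 + 2n^2 − 2n + 1 for all n ≥ 0.

t(n) = n^3 + 2n^2 − 2n + 1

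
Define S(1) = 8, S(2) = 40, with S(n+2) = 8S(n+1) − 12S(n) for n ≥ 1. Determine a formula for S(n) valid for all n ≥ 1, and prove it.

Claim: S(n) = 2^n + 6^n.

Base cases: S(1) = 8 and 2^1 + 6^1 = 8; S(2) = 40 and 2^2 + 6^2 = 40.
Assume S(j) = 2^j + 6^j for all 1 ≤ j ≤ k, where k ≥ 2.
Then S(k+1) = 8S(k) − 12S(k−1) = 8·(2^k + 6^k) − 12·(2^{k−1} + 6^{k−1}) = (8·2 − 12)2^{k−1} + (8·6 − 12)6^{k−1} = 4·2^{k−1} + 36·6^{k−1} = 2^{k+1} + 6^{k+1}.
This completes the inductive step, so S(n) = 2^n + 6^n for all n ≥ 1.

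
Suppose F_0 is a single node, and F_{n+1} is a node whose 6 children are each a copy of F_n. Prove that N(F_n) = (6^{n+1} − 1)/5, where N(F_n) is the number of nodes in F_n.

Base case: N(F_0) = 1, and (6^{0+1} − 1)/5 = 1.
Assume N(F_m) = (6^{m+1} − 1)/5.
Then N(F_{m+1}) = 1 + 6N(F_m) = 1 + 6·(6^{m+1} − 1)/5 = 1 + (6^{m+2} − 6)/5 = (5 + 6^{m+2} − 6)/5 = (6^{m+2} − 1)/5.
By induction, N(F_n) = (6^{n+1} − 1)/5 for all n ≥ 0.

N(F_n) = (6^{n+1} − 1)/5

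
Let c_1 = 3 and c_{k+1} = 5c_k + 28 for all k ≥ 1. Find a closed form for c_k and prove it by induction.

Claim: c_k = 2·5^k − 7.

Base case: c_1 = 3, and 2·5^1 − 7 = 10 − 7 = 3.
Assume c_m = 2·5^m − 7 for some m ≥ 1.
Then c_{m+1} = 5c_m + 28 = 5·(2·5^m − 7) + 28 = 10·5^m − 35 + 28 = 2·5^{m+1} − 7.
So the formula holds for m+1, and by induction c_k = 2·5^k − 7 for all k ≥ 1.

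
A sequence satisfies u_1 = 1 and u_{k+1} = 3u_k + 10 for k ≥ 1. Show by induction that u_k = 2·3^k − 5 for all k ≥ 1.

Base case: u_1 = 1, and 2·3^1 − 5 = 6 − 5 = 1.
Assume u_j = 2·3^j − 5 for some j ≥ 1.
Then u_{j+1} = 3u_j + 10 = 3·(2·3^j − 5) + 10 = 6·3^j − 15 + 10 = 2·3^{j+1} − 5.
This completes the inductive step, so u_k = 2·3^k − 5 for all k ≥ 1.

u_k = 2·3^k − 5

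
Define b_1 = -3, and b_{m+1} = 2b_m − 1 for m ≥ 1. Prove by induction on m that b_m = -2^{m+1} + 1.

Base case: b_1 = -3, and -2^{1+1} + 1 = -4 + 1 = -3.
Assume b_j = -2^{j+1} + 1 for some j ≥ 1.
Then b_{j+1} = 2b_j − 1 = 2·(-2^{j+1} + 1) − 1 = -2^{j+2} + 2 − 1 = -2^{j+2} + 1.
By induction, b_m = -2^{m+1} + 1 for all m ≥ 1.

b_m = -2^{m+1} + 1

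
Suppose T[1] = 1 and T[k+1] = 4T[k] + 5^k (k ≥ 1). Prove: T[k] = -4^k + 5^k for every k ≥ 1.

Base case: T[1] = 1, and -4^1 + 5^1 = -4 + 5 = 1.
Assume T[r] = -4^r + 5^r for some r ≥ 1.
Then T[r+1] = 4T[r] + 5^r = 4·(-4^r + 5^r) + 5^r = -4^{r+1} + 4·5^r + 5^r = -4^{r+1} + 5·5^r = -4^{r+1} + 5^{r+1}.
This completes the inductive step, so T[k] = -4^k + 5^k for all k ≥ 1.

T[k] = -4^k + 5^k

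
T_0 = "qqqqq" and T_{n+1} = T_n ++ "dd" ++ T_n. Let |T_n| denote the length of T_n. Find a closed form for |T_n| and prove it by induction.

Claim: |T_n| = 7·2^n − 2.

Base case: |T_0| = 5, and 7·2^0 − 2 = 5.
Assume |T_r| = 7·2^r − 2.
Then |T_{r+1}| = |T_r| + 2 + |T_r| = 2|T_r| + 2 = 2(7·2^r − 2) + 2 = 7·2^{r+1} − 4 + 2 = 7·2^{r+1} − 2.
This completes the inductive step, so |T_n| = 7·2^n − 2 for all n ≥ 0.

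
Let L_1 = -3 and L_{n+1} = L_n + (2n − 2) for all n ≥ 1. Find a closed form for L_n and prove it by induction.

Claim: L_n = n^2 − 3n − 1.

Base case: L_1 = -3, and 1^2 − 3·1 − 1 = -3.
Assume L_j = j^2 − 3j − 1.
Then L_{j+1} = L_j + (2j − 2) = (j^2 − 3j − 1) + (2j − 2) = j^2 − j − 3,
and (j+1)^2 − 3·(j+1) − 1 = j^2 − j − 3.
Hence L_n = n^2 − 3n − 1 for every n ≥ 1, by induction.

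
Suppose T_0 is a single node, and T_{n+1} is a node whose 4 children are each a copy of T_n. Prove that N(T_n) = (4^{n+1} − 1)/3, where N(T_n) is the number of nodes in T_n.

Base case: N(T_0) = 1, and (4^{0+1} − 1)/3 = 1.
Assume N(T_k) = (4^{k+1} − 1)/3.
Then N(T_{k+1}) = 1 + 4N(T_k) = 1 + 4·(4^{k+1} − 1)/3 = 1 + (4^{k+2} − 4)/3 = (3 + 4^{k+2} − 4)/3 = (4^{k+2} − 1)/3.
So the formula holds for k+1, and by induction N(T_n) = (4^{n+1} − 1)/3 for all n ≥ 0.

N(T_n) = (4^{n+1} − 1)/3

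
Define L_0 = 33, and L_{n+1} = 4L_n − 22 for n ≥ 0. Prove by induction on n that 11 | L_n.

Base case: L_0 = 33 = 11·3, so 11 | L_0.
Assume 11 | L_k, so L_k = 11t for some integer t.
Then L_{k+1} = 4L_k − 22 = 4·(11t) − 22 = 11(4t − 2), so 11 | L_{k+1}.
Hence 11 | L_n for every n ≥ 0, by induction.

11 | L_n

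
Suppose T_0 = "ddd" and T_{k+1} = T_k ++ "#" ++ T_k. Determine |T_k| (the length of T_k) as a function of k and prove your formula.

Claim: |T_k| = 2^{k+2} − 1.

Base case: |T_0| = 3, and 2^{0+2} − 1 = 3.
Assume |T_j| = 2^{j+2} − 1.
Then |T_{j+1}| = |T_j| + 1 + |T_j| = 2|T_j| + 1 = 2(2^{j+2} − 1) + 1 = 2^{j+3} − 2 + 1 = 2^{j+3} − 1.
By induction, |T_k| = 2^{k+2} − 1 for all k ≥ 0.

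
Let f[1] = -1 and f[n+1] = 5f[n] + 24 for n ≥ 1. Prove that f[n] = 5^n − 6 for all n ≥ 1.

Base case: f[1] = -1, and 5^1 − 6 = 5 − 6 = -1.
Assume f[j] = 5^j − 6 for some j ≥ 1.
Then f[j+1] = 5f[j] + 24 = 5·(5^j − 6) + 24 = 5^{j+1} − 30 + 24 = 5^{j+1} − 6.
This completes the inductive step, so f[n] = 5^n − 6 for all n ≥ 1.

f[n] = 5^n − 6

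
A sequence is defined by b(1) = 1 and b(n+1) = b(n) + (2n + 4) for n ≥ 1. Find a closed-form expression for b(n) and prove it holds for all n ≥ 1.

Claim: b(n) = n^2 + 3n − 3.

Base case: b(1) = 1, and 1^2 + 3·1 − 3 = 1.
Assume b(m) = m^2 + 3m − 3.
Then b(m+1) = b(m) + (2m + 4) = (m^2 + 3m − 3) + (2m + 4) = m^2 + 5m + 1,
and (m+1)^2 + 3·(m+1) − 3 = m^2 + 5m + 1.
Hence b(n) = n^2 + 3n − 3 for every n ≥ 1, by induction.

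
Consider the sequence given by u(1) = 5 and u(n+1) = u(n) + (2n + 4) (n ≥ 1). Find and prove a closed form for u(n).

Claim: u(n) = n^2 + 3n + 1.

Base case: u(1) = 5, and 1^2 + 3·1 + 1 = 5.
Assume u(k) = k^2 + 3k + 1.
Then u(k+1) = u(k) + (2k + 4) = (k^2 + 3k + 1) + (2k + 4) = k^2 + 5k + 5,
and (k+1)^2 + 3·(k+1) + 1 = k^2 + 5k + 5.
Hence u(n) = n^2 + 3n + 1 for every n ≥ 1, by induction.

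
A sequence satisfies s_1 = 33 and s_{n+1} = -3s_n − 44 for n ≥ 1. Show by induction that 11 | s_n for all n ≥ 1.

Base case: s_1 = 33 = 11·3, so 11 | s_1.
Assume 11 | s_j, so s_j = 11t for some integer t.
Then s_{j+1} = -3s_j − 44 = -3·(11t) − 44 = 11(-3t − 4), so 11 | s_{j+1}.
This completes the inductive step, so 11 | s_n for all n ≥ 1.

11 | s_n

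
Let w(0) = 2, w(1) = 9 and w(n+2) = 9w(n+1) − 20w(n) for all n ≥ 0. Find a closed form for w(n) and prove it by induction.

Claim: w(n) = 4^n + 5^n.

Base cases: w(0) = 2 and 4^0 + 5^0 = 2; w(1) = 9 and 4^1 + 5^1 = 9.
Assume w(j) = 4^j + 5^j for all 0 ≤ j ≤ k, where k ≥ 1.
Then w(k+1) = 9w(k) − 20w(k−1) = 9·(4^k + 5^k) − 20·(4^{k−1} + 5^{k−1}) = (9·4 − 20)4^{k−1} + (9·5 − 20)5^{k−1} = 16·4^{k−1} + 25·5^{k−1} = 4^{k+1} + 5^{k+1}.
By strong induction, w(n) = 4^n + 5^n for all n ≥ 0.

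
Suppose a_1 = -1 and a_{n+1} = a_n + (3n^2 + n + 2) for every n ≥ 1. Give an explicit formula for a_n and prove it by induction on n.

Claim: a_n = n^3 − n^2 + 2n − 3.

Base case: a_1 = -1, and 1^3 − 1^2 + 2·1 − 3 = -1.
Assume a_r = r^3 − r^2 + 2r − 3.
Then a_{r+1} = a_r + (3r^2 + r + 2) = (r^3 − r^2 + 2r − 3) + (3r^2 + r + 2) = r^3 + 2r^2 + 3r − 1,
and (r+1)^3 − (r+1)^2 + 2·(r+1) − 3 = r^3 + 2r^2 + 3r − 1.
This completes the inductive step, so a_n = n^3 − n^2 + 2n − 3 for all n ≥ 1.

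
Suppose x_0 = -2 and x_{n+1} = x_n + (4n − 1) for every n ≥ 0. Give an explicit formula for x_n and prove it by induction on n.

Claim: x_n = 2n^2 − 3n − 2.

Base case: x_0 = -2, and 2·0^2 − 3·0 − 2 = -2.
Assume x_r = 2r^2 − 3r − 2.
Then x_{r+1} = x_r + (4r − 1) = (2r^2 − 3r − 2) + (4r − 1) = 2r^2 + r − 3,
and 2·(r+1)^2 − 3·(r+1) − 2 = 2r^2 + r − 3.
By induction, x_n = 2n^2 − 3n − 2 for all n ≥ 0.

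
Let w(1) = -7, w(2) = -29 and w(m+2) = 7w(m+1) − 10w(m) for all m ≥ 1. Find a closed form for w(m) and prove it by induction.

Claim: w(m) = -5^m − 2^m.

Base cases: w(1) = -7 and -5^1 − 2^1 = -7; w(2) = -29 and -5^2 − 2^2 = -29.
Assume w(j) = -5^j − 2^j for all 1 ≤ j ≤ k, where k ≥ 2.
Then w(k+1) = 7w(k) − 10w(k−1) = 7·(-5^k − 2^k) − 10·(-5^{k−1} − 2^{k−1}) = -(7·5 − 10)5^{k−1} − (7·2 − 10)2^{k−1} = -25·5^{k−1} − 4·2^{k−1} = -5^{k+1} − 2^{k+1}.
This completes the inductive step, so w(m) = -5^m − 2^m for all m ≥ 1.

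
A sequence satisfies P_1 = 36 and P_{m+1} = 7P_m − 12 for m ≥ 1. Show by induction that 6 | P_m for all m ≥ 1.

Base case: P_1 = 36 = 6·6, so 6 | P_1.
Assume 6 | P_k, so P_k = 6t for some integer t.
Then P_{k+1} = 7P_k − 12 = 7·(6t) − 12 = 6(7t − 2), so 6 | P_{k+1}.
So the property holds for k+1, and by induction 6 | P_m for all m ≥ 1.

6 | P_m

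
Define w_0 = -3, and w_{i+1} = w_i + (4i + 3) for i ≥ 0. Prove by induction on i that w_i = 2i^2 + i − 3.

Base case: w_0 = -3, and 2·0^2 + 0 − 3 = -3.
Assume w_r = 2r^2 + r − 3.
Then w_{r+1} = w_r + (4r + 3) = (2r^2 + r − 3) + (4r + 3) = 2r^2 + 5r,
and 2·(r+1)^2 + (r+1) − 3 = 2r^2 + 5r.
This completes the inductive step, so w_i = 2i^2 + i − 3 for all i ≥ 0.

w_i = 2i^2 + i − 3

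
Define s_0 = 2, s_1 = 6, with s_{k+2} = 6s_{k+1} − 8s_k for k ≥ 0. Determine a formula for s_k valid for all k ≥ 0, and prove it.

Claim: s_k = 4^k + 2^k.

Base cases: s_0 = 2 and 4^0 + 2^0 = 2; s_1 = 6 and 4^1 + 2^1 = 6.
Assume s_i = 4^i + 2^i for all 0 ≤ i ≤ j, where j ≥ 1.
Then s_{j+1} = 6s_j − 8s_{j−1} = 6·(4^j + 2^j) − 8·(4^{j−1} + 2^{j−1}) = (6·4 − 8)4^{j−1} + (6·2 − 8)2^{j−1} = 16·4^{j−1} + 4·2^{j−1} = 4^{j+1} + 2^{j+1}.
So the formula holds for j+1, and by strong induction s_k = 4^k + 2^k for all k ≥ 0.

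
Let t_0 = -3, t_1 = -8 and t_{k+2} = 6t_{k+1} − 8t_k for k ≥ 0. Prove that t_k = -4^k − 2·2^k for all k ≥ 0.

Base cases: t_0 = -3 and -4^0 − 2·2^0 = -3; t_1 = -8 and -4^1 − 2·2^1 = -8.
Assume t_j = -4^j − 2·2^j for all 0 ≤ j ≤ r, where r ≥ 1.
Then t_{r+1} = 6t_r − 8t_{r−1} = 6·(-4^r − 2·2^r) − 8·(-4^{r−1} − 2·2^{r−1}) = -(6·4 − 8)4^{r−1} − 2·(6·2 − 8)2^{r−1} = -16·4^{r−1} − 8·2^{r−1} = -4^{r+1} − 2·2^{r+1}.
This completes the inductive step, so t_k = -4^k − 2·2^k for all k ≥ 0.

t_k = -4^k − 2·2^k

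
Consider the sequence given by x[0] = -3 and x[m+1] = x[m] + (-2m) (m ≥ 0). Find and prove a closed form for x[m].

Claim: x[m] = -m^2 + m − 3.

Base case: x[0] = -3, and -0^2 + 0 − 3 = -3.
Assume x[r] = -r^2 + r − 3.
Then x[r+1] = x[r] + (-2r) = (-r^2 + r − 3) + (-2r) = -r^2 − r − 3,
and -(r+1)^2 + (r+1) − 3 = -r^2 − r − 3.
This completes the inductive step, so x[m] = -m^2 + m − 3 for all m ≥ 0.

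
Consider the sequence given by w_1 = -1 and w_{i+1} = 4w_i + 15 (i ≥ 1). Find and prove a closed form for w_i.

Claim: w_i = 4^i − 5.

Base case: w_1 = -1, and 4^1 − 5 = 4 − 5 = -1.
Assume w_m = 4^m − 5 for some m ≥ 1.
Then w_{m+1} = 4w_m + 15 = 4·(4^m − 5) + 15 = 4^{m+1} − 20 + 15 = 4^{m+1} − 5.
Hence w_i = 4^i − 5 for every i ≥ 1, by induction.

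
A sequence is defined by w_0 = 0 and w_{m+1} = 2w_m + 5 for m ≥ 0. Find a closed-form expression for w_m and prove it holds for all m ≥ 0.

Claim: w_m = 5·2^m − 5.

Base case: w_0 = 0, and 5·2^0 − 5 = 5 − 5 = 0.
Assume w_j = 5·2^j − 5 for some j ≥ 0.
Then w_{j+1} = 2w_j + 5 = 2·(5·2^j − 5) + 5 = 10·2^j − 10 + 5 = 5·2^{j+1} − 5.
So the formula holds for j+1, and by induction w_m = 5·2^m − 5 for all m ≥ 0.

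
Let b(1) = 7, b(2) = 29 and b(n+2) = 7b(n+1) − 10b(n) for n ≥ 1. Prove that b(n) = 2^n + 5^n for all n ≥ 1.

Base cases: b(1) = 7 and 2^1 + 5^1 = 7; b(2) = 29 and 2^2 + 5^2 = 29.
Assume b(i) = 2^i + 5^i for all 1 ≤ i ≤ j, where j ≥ 2.
Then b(j+1) = 7b(j) − 10b(j−1) = 7·(2^j + 5^j) − 10·(2^{j−1} + 5^{j−1}) = (7·2 − 10)2^{j−1} + (7·5 − 10)5^{j−1} = 4·2^{j−1} + 25·5^{j−1} = 2^{j+1} + 5^{j+1}.
By strong induction, b(n) = 2^n + 5^n for all n ≥ 1.

b(n) = 2^n + 5^n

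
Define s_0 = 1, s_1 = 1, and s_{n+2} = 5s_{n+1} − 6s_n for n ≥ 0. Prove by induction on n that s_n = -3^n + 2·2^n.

Base cases: s_0 = 1 and -3^0 + 2·2^0 = 1; s_1 = 1 and -3^1 + 2·2^1 = 1.
Assume s_j = -3^j + 2·2^j for all 0 ≤ j ≤ r, where r ≥ 1.
Then s_{r+1} = 5s_r − 6s_{r−1} = 5·(-3^r + 2·2^r) − 6·(-3^{r−1} + 2·2^{r−1}) = -(5·3 − 6)3^{r−1} + 2·(5·2 − 6)2^{r−1} = -9·3^{r−1} + 8·2^{r−1} = -3^{r+1} + 2·2^{r+1}.
So the formula holds for r+1, and by strong induction s_n = -3^n + 2·2^n for all n ≥ 0.

s_n = -3^n + 2·2^n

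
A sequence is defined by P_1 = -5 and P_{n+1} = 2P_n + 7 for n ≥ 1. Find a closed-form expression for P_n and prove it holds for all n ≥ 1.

Claim: P_n = 2^n − 7.

Base case: P_1 = -5, and 2^1 − 7 = 2 − 7 = -5.
Assume P_j = 2^j − 7 for some j ≥ 1.
Then P_{j+1} = 2P_j + 7 = 2·(2^j − 7) + 7 = 2^{j+1} − 14 + 7 = 2^{j+1} − 7.
So the formula holds for j+1, and by induction P_n = 2^n − 7 for all n ≥ 1.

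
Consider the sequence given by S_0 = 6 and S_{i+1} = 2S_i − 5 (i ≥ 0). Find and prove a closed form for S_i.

Claim: S_i = 2^i + 5.

Base case: S_0 = 6, and 2^0 + 5 = 1 + 5 = 6.
Assume S_j = 2^j + 5 for some j ≥ 0.
Then S_{j+1} = 2S_j − 5 = 2·(2^j + 5) − 5 = 2^{j+1} + 10 − 5 = 2^{j+1} + 5.
This completes the inductive step, so S_i = 2^i + 5 for all i ≥ 0.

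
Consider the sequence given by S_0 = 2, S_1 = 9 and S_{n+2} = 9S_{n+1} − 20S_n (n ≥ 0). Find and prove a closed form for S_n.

Claim: S_n = 4^n + 5^n.

Base cases: S_0 = 2 and 4^0 + 5^0 = 2; S_1 = 9 and 4^1 + 5^1 = 9.
Assume S_i = 4^i + 5^i for all 0 ≤ i ≤ j, where j ≥ 1.
Then S_{j+1} = 9S_j − 20S_{j−1} = 9·(4^j + 5^j) − 20·(4^{j−1} + 5^{j−1}) = (9·4 − 20)4^{j−1} + (9·5 − 20)5^{j−1} = 16·4^{j−1} + 25·5^{j−1} = 4^{j+1} + 5^{j+1}.
By strong induction, S_n = 4^n + 5^n for all n ≥ 0.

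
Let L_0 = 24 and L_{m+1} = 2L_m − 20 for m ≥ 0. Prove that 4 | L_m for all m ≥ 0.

Base case: L_0 = 24 = 4·6, so 4 | L_0.
Assume 4 | L_r, so L_r = 4t for some integer t.
Then L_{r+1} = 2L_r − 20 = 2·(4t) − 20 = 4(2t − 5), so 4 | L_{r+1}.
So the property holds for r+1, and by induction 4 | L_m for all m ≥ 0.

4 | L_m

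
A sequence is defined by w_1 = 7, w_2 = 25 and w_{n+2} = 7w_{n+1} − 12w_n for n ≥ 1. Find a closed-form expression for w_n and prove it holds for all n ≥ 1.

Claim: w_n = 3^n + 4^n.

Base cases: w_1 = 7 and 3^1 + 4^1 = 7; w_2 = 25 and 3^2 + 4^2 = 25.
Assume w_j = 3^j + 4^j for all 1 ≤ j ≤ m, where m ≥ 2.
Then w_{m+1} = 7w_m − 12w_{m−1} = 7·(3^m + 4^m) − 12·(3^{m−1} + 4^{m−1}) = (7·3 − 12)3^{m−1} + (7·4 − 12)4^{m−1} = 9·3^{m−1} + 16·4^{m−1} = 3^{m+1} + 4^{m+1}.
So the formula holds for m+1, and by strong induction w_n = 3^n + 4^n for all n ≥ 1.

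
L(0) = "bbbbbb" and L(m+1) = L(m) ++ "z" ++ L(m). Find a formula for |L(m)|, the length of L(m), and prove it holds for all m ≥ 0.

Claim: |L(m)| = 7·2^m − 1.

Base case: |L(0)| = 6, and 7·2^0 − 1 = 6.
Assume |L(j)| = 7·2^j − 1.
Then |L(j+1)| = |L(j)| + 1 + |L(j)| = 2|L(j)| + 1 = 2(7·2^j − 1) + 1 = 7·2^{j+1} − 2 + 1 = 7·2^{j+1} − 1.
Hence |L(m)| = 7·2^m − 1 for every m ≥ 0, by induction.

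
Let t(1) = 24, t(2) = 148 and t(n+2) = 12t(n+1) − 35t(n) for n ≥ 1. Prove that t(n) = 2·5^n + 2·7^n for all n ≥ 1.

Base cases: t(1) = 24 and 2·5^1 + 2·7^1 = 24; t(2) = 148 and 2·5^2 + 2·7^2 = 148.
Assume t(j) = 2·5^j + 2·7^j for all 1 ≤ j ≤ m, where m ≥ 2.
Then t(m+1) = 12t(m) − 35t(m−1) = 12·(2·5^m + 2·7^m) − 35·(2·5^{m−1} + 2·7^{m−1}) = 2·(12·5 − 35)5^{m−1} + 2·(12·7 − 35)7^{m−1} = 50·5^{m−1} + 98·7^{m−1} = 2·5^{m+1} + 2·7^{m+1}.
So the formula holds for m+1, and by strong induction t(n) = 2·5^n + 2·7^n for all n ≥ 1.

t(n) = 2·5^n + 2·7^n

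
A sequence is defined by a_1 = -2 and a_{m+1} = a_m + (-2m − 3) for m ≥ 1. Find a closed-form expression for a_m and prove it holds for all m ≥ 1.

Claim: a_m = -m^2 − 2m + 1.

Base case: a_1 = -2, and -1^2 − 2·1 + 1 = -2.
Assume a_r = -r^2 − 2r + 1.
Then a_{r+1} = a_r + (-2r − 3) = (-r^2 − 2r + 1) + (-2r − 3) = -r^2 − 4r − 2,
and -(r+1)^2 − 2·(r+1) + 1 = -r^2 − 4r − 2.
By induction, a_m = -m^2 − 2m + 1 for all m ≥ 1.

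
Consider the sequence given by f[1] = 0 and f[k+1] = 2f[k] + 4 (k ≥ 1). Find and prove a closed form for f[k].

Claim: f[k] = 2^{k+1} − 4.

Base case: f[1] = 0, and 2^{1+1} − 4 = 4 − 4 = 0.
Assume f[r] = 2^{r+1} − 4 for some r ≥ 1.
Then f[r+1] = 2f[r] + 4 = 2·(2^{r+1} − 4) + 4 = 2^{r+2} − 8 + 4 = 2^{r+2} − 4.
So the formula holds for r+1, and by induction f[k] = 2^{k+1} − 4 for all k ≥ 1.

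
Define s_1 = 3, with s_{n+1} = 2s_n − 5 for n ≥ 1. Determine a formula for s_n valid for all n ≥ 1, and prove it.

Claim: s_n = -2^n + 5.

Base case: s_1 = 3, and -2^1 + 5 = -2 + 5 = 3.
Assume s_j = -2^j + 5 for some j ≥ 1.
Then s_{j+1} = 2s_j − 5 = 2·(-2^j + 5) − 5 = -2^{j+1} + 10 − 5 = -2^{j+1} + 5.
So the formula holds for j+1, and by induction s_n = -2^n + 5 for all n ≥ 1.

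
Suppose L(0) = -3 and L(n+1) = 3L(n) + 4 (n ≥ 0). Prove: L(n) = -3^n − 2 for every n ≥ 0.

Base case: L(0) = -3, and -3^0 − 2 = -1 − 2 = -3.
Assume L(k) = -3^k − 2 for some k ≥ 0.
Then L(k+1) = 3L(k) + 4 = 3·(-3^k − 2) + 4 = -3^{k+1} − 6 + 4 = -3^{k+1} − 2.
Hence L(n) = -3^n − 2 for every n ≥ 0, by induction.

L(n) = -3^n − 2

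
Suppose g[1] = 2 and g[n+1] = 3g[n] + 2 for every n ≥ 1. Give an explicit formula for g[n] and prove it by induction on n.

Claim: g[n] = 3^n − 1.

Base case: g[1] = 2, and 3^1 − 1 = 3 − 1 = 2.
Assume g[k] = 3^k − 1 for some k ≥ 1.
Then g[k+1] = 3g[k] + 2 = 3·(3^k − 1) + 2 = 3^{k+1} − 3 + 2 = 3^{k+1} − 1.
So the formula holds for k+1, and by induction g[n] = 3^n − 1 for all n ≥ 1.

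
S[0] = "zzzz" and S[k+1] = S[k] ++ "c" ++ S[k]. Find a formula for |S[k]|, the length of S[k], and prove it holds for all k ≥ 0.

Claim: |S[k]| = 5·2^k − 1.

Base case: |S[0]| = 4, and 5·2^0 − 1 = 4.
Assume |S[r]| = 5·2^r − 1.
Then |S[r+1]| = |S[r]| + 1 + |S[r]| = 2|S[r]| + 1 = 2(5·2^r − 1) + 1 = 5·2^{r+1} − 2 + 1 = 5·2^{r+1} − 1.
This completes the inductive step, so |S[k]| = 5·2^k − 1 for all k ≥ 0.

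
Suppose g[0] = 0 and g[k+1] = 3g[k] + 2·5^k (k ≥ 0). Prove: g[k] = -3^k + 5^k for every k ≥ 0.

Base case: g[0] = 0, and -3^0 + 5^0 = -1 + 1 = 0.
Assume g[r] = -3^r + 5^r for some r ≥ 0.
Then g[r+1] = 3g[r] + 2·5^r = 3·(-3^r + 5^r) + 2·5^r = -3^{r+1} + 3·5^r + 2·5^r = -3^{r+1} + 5·5^r = -3^{r+1} + 5^{r+1}.
This completes the inductive step, so g[k] = -3^k + 5^k for all k ≥ 0.

g[k] = -3^k + 5^k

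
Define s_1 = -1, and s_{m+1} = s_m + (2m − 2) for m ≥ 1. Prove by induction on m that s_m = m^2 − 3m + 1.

Base case: s_1 = -1, and 1^2 − 3·1 + 1 = -1.
Assume s_r = r^2 − 3r + 1.
Then s_{r+1} = s_r + (2r − 2) = (r^2 − 3r + 1) + (2r − 2) = r^2 − r − 1,
and (r+1)^2 − 3·(r+1) + 1 = r^2 − r − 1.
Hence s_m = m^2 − 3m + 1 for every m ≥ 1, by induction.

s_m = m^2 − 3m + 1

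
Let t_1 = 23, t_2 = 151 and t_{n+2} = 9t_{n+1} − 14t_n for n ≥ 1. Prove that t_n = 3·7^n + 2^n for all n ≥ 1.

Base cases: t_1 = 23 and 3·7^1 + 2^1 = 23; t_2 = 151 and 3·7^2 + 2^2 = 151.
Assume t_j = 3·7^j + 2^j for all 1 ≤ j ≤ k, where k ≥ 2.
Then t_{k+1} = 9t_k − 14t_{k−1} = 9·(3·7^k + 2^k) − 14·(3·7^{k−1} + 2^{k−1}) = 3·(9·7 − 14)7^{k−1} + (9·2 − 14)2^{k−1} = 147·7^{k−1} + 4·2^{k−1} = 3·7^{k+1} + 2^{k+1}.
By strong induction, t_n = 3·7^n + 2^n for all n ≥ 1.

t_n = 3·7^n + 2^n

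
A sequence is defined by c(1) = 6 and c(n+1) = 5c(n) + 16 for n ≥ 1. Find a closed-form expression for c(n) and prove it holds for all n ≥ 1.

Claim: c(n) = 2·5^n − 4.

Base case: c(1) = 6, and 2·5^1 − 4 = 10 − 4 = 6.
Assume c(m) = 2·5^m − 4 for some m ≥ 1.
Then c(m+1) = 5c(m) + 16 = 5·(2·5^m − 4) + 16 = 10·5^m − 20 + 16 = 2·5^{m+1} − 4.
So the formula holds for m+1, and by induction c(n) = 2·5^n − 4 for all n ≥ 1.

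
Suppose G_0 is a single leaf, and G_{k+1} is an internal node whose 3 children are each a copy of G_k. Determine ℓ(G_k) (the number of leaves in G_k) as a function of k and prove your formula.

Claim: ℓ(G_k) = 3^k.

Base case: ℓ(G_0) = 1, and 3^0 = 1.
Assume ℓ(G_j) = 3^j.
Then ℓ(G_{j+1}) = 3·ℓ(G_j) = 3·3^j = 3^{j+1}.
This completes the inductive step, so ℓ(G_k) = 3^k for all k ≥ 0.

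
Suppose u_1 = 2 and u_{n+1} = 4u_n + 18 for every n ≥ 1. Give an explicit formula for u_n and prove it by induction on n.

Claim: u_n = 2·4^n − 6.

Base case: u_1 = 2, and 2·4^1 − 6 = 8 − 6 = 2.
Assume u_r = 2·4^r − 6 for some r ≥ 1.
Then u_{r+1} = 4u_r + 18 = 4·(2·4^r − 6) + 18 = 8·4^r − 24 + 18 = 2·4^{r+1} − 6.
This completes the inductive step, so u_n = 2·4^n − 6 for all n ≥ 1.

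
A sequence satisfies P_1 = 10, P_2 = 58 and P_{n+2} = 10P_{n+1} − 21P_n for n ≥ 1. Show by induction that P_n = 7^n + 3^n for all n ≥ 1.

Base cases: P_1 = 10 and 7^1 + 3^1 = 10; P_2 = 58 and 7^2 + 3^2 = 58.
Assume P_j = 7^j + 3^j for all 1 ≤ j ≤ m, where m ≥ 2.
Then P_{m+1} = 10P_m − 21P_{m−1} = 10·(7^m + 3^m) − 21·(7^{m−1} + 3^{m−1}) = (10·7 − 21)7^{m−1} + (10·3 − 21)3^{m−1} = 49·7^{m−1} + 9·3^{m−1} = 7^{m+1} + 3^{m+1}.
This completes the inductive step, so P_n = 7^n + 3^n for all n ≥ 1.

P_n = 7^n + 3^n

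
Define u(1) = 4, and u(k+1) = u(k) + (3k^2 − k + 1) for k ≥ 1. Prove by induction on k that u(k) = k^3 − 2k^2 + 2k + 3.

Base case: u(1) = 4, and 1^3 − 2·1^2 + 2·1 + 3 = 4.
Assume u(j) = j^3 − 2j^2 + 2j + 3.
Then u(j+1) = u(j) + (3j^2 − j + 1) = (j^3 − 2j^2 + 2j + 3) + (3j^2 − j + 1) = j^3 + j^2 + j + 4,
and (j+1)^3 − 2·(j+1)^2 + 2·(j+1) + 3 = j^3 + j^2 + j + 4.
Hence u(k) = k^3 − 2k^2 + 2k + 3 for every k ≥ 1, by induction.

u(k) = k^3 − 2k^2 + 2k + 3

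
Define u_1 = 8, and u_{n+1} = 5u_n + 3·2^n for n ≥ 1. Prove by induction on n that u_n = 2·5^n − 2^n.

Base case: u_1 = 8, and 2·5^1 − 2^1 = 10 − 2 = 8.
Assume u_m = 2·5^m − 2^m for some m ≥ 1.
Then u_{m+1} = 5u_m + 3·2^m = 5·(2·5^m − 2^m) + 3·2^m = 2·5^{m+1} − 5·2^m + 3·2^m = 2·5^{m+1} − 2·2^m = 2·5^{m+1} − 2^{m+1}.
By induction, u_n = 2·5^n − 2^n for all n ≥ 1.

u_n = 2·5^n − 2^n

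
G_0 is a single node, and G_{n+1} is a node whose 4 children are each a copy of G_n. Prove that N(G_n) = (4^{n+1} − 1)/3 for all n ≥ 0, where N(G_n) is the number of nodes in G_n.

Base case: N(G_0) = 1, and (4^{0+1} − 1)/3 = 1.
Assume N(G_m) = (4^{m+1} − 1)/3.
Then N(G_{m+1}) = 1 + 4N(G_m) = 1 + 4·(4^{m+1} − 1)/3 = 1 + (4^{m+2} − 4)/3 = (3 + 4^{m+2} − 4)/3 = (4^{m+2} − 1)/3.
By induction, N(G_n) = (4^{n+1} − 1)/3 for all n ≥ 0.

N(G_n) = (4^{n+1} − 1)/3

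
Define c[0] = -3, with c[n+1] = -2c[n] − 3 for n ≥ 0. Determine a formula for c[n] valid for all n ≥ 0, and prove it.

Claim: c[n] = -2·(-2)^n − 1.

Base case: c[0] = -3, and -2·(-2)^0 − 1 = -2 − 1 = -3.
Assume c[r] = -2·(-2)^r − 1 for some r ≥ 0.
Then c[r+1] = -2c[r] − 3 = -2·(-2·(-2)^r − 1) − 3 = 4·(-2)^r + 2 − 3 = -2·(-2)^{r+1} − 1.
This completes the inductive step, so c[n] = -2·(-2)^n − 1 for all n ≥ 0.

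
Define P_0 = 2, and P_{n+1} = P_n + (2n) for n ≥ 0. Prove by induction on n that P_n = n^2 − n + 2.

Base case: P_0 = 2, and 0^2 − 0 + 2 = 2.
Assume P_r = r^2 − r + 2.
Then P_{r+1} = P_r + (2r) = (r^2 − r + 2) + (2r) = r^2 + r + 2,
and (r+1)^2 − (r+1) + 2 = r^2 + r + 2.
This completes the inductive step, so P_n = n^2 − n + 2 for all n ≥ 0.

P_n = n^2 − n + 2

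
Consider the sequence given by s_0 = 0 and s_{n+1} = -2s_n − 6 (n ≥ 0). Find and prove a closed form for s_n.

Claim: s_n = 2·(-2)^n − 2.

Base case: s_0 = 0, and 2·(-2)^0 − 2 = 2 − 2 = 0.
Assume s_j = 2·(-2)^j − 2 for some j ≥ 0.
Then s_{j+1} = -2s_j − 6 = -2·(2·(-2)^j − 2) − 6 = -4·(-2)^j + 4 − 6 = 2·(-2)^{j+1} − 2.
By induction, s_n = 2·(-2)^n − 2 for all n ≥ 0.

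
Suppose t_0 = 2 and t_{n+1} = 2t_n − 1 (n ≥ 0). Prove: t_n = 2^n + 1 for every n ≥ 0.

Base case: t_0 = 2, and 2^0 + 1 = 1 + 1 = 2.
Assume t_m = 2^m + 1 for some m ≥ 0.
Then t_{m+1} = 2t_m − 1 = 2·(2^m + 1) − 1 = 2^{m+1} + 2 − 1 = 2^{m+1} + 1.
Hence t_n = 2^n + 1 for every n ≥ 0, by induction.

t_n = 2^n + 1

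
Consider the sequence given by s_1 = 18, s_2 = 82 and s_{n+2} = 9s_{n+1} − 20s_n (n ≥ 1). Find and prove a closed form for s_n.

Claim: s_n = 2·4^n + 2·5^n.

Base cases: s_1 = 18 and 2·4^1 + 2·5^1 = 18; s_2 = 82 and 2·4^2 + 2·5^2 = 82.
Assume s_j = 2·4^j + 2·5^j for all 1 ≤ j ≤ k, where k ≥ 2.
Then s_{k+1} = 9s_k − 20s_{k−1} = 9·(2·4^k + 2·5^k) − 20·(2·4^{k−1} + 2·5^{k−1}) = 2·(9·4 − 20)4^{k−1} + 2·(9·5 − 20)5^{k−1} = 32·4^{k−1} + 50·5^{k−1} = 2·4^{k+1} + 2·5^{k+1}.
This completes the inductive step, so s_n = 2·4^n + 2·5^n for all n ≥ 1.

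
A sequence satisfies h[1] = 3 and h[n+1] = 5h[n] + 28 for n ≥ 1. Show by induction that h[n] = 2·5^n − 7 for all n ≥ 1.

Base case: h[1] = 3, and 2·5^1 − 7 = 10 − 7 = 3.
Assume h[j] = 2·5^j − 7 for some j ≥ 1.
Then h[j+1] = 5h[j] + 28 = 5·(2·5^j − 7) + 28 = 10·5^j − 35 + 28 = 2·5^{j+1} − 7.
By induction, h[n] = 2·5^n − 7 for all n ≥ 1.

h[n] = 2·5^n − 7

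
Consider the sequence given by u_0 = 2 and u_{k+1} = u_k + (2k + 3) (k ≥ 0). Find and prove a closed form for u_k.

Claim: u_k = k^2 + 2k + 2.

Base case: u_0 = 2, and 0^2 + 2·0 + 2 = 2.
Assume u_j = j^2 + 2j + 2.
Then u_{j+1} = u_j + (2j + 3) = (j^2 + 2j + 2) + (2j + 3) = j^2 + 4j + 5,
and (j+1)^2 + 2·(j+1) + 2 = j^2 + 4j + 5.
This completes the inductive step, so u_k = k^2 + 2k + 2 for all k ≥ 0.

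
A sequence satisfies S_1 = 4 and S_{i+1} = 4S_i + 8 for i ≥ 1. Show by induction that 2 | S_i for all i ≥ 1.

Base case: S_1 = 4 = 2·2, so 2 | S_1.
Assume 2 | S_k, so S_k = 2t for some integer t.
Then S_{k+1} = 4S_k + 8 = 4·(2t) + 8 = 2(4t + 4), so 2 | S_{k+1}.
So the property holds for k+1, and by induction 2 | S_i for all i ≥ 1.

2 | S_i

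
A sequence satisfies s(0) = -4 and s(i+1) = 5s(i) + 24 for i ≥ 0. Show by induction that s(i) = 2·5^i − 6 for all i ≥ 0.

Base case: s(0) = -4, and 2·5^0 − 6 = 2 − 6 = -4.
Assume s(k) = 2·5^k − 6 for some k ≥ 0.
Then s(k+1) = 5s(k) + 24 = 5·(2·5^k − 6) + 24 = 10·5^k − 30 + 24 = 2·5^{k+1} − 6.
This completes the inductive step, so s(i) = 2·5^i − 6 for all i ≥ 0.

s(i) = 2·5^i − 6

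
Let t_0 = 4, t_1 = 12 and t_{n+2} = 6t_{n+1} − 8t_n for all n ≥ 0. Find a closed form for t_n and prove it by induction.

Claim: t_n = 2·4^n + 2·2^n.

Base cases: t_0 = 4 and 2·4^0 + 2·2^0 = 4; t_1 = 12 and 2·4^1 + 2·2^1 = 12.
Assume t_j = 2·4^j + 2·2^j for all 0 ≤ j ≤ r, where r ≥ 1.
Then t_{r+1} = 6t_r − 8t_{r−1} = 6·(2·4^r + 2·2^r) − 8·(2·4^{r−1} + 2·2^{r−1}) = 2·(6·4 − 8)4^{r−1} + 2·(6·2 − 8)2^{r−1} = 32·4^{r−1} + 8·2^{r−1} = 2·4^{r+1} + 2·2^{r+1}.
This completes the inductive step, so t_n = 2·4^n + 2·2^n for all n ≥ 0.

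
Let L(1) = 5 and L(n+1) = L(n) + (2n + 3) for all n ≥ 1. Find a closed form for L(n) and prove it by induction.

Claim: L(n) = n^2 + 2n + 2.

Base case: L(1) = 5, and 1^2 + 2·1 + 2 = 5.
Assume L(j) = j^2 + 2j + 2.
Then L(j+1) = L(j) + (2j + 3) = (j^2 + 2j + 2) + (2j + 3) = j^2 + 4j + 5,
and (j+1)^2 + 2·(j+1) + 2 = j^2 + 4j + 5.
Hence L(n) = n^2 + 2n + 2 for every n ≥ 1, by induction.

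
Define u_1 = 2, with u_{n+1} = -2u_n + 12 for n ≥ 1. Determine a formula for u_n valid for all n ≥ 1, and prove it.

Claim: u_n = (-2)^n + 4.

Base case: u_1 = 2, and (-2)^1 + 4 = -2 + 4 = 2.
Assume u_r = (-2)^r + 4 for some r ≥ 1.
Then u_{r+1} = -2u_r + 12 = -2·((-2)^r + 4) + 12 = -2·(-2)^r − 8 + 12 = (-2)^{r+1} + 4.
This completes the inductive step, so u_n = (-2)^n + 4 for all n ≥ 1.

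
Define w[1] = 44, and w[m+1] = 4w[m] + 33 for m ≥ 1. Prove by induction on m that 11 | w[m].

Base case: w[1] = 44 = 11·4, so 11 | w[1].
Assume 11 | w[k], so w[k] = 11t for some integer t.
Then w[k+1] = 4w[k] + 33 = 4·(11t) + 33 = 11(4t + 3), so 11 | w[k+1].
So the property holds for k+1, and by induction 11 | w[m] for all m ≥ 1.

11 | w[m]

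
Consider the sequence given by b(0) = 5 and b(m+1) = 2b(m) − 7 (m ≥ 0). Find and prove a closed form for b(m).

Claim: b(m) = -2^{m+1} + 7.

Base case: b(0) = 5, and -2^{0+1} + 7 = -2 + 7 = 5.
Assume b(k) = -2^{k+1} + 7 for some k ≥ 0.
Then b(k+1) = 2b(k) − 7 = 2·(-2^{k+1} + 7) − 7 = -2^{k+2} + 14 − 7 = -2^{k+2} + 7.
So the formula holds for k+1, and by induction b(m) = -2^{m+1} + 7 for all m ≥ 0.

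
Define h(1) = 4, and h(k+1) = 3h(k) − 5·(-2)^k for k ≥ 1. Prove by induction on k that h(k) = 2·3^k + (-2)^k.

Base case: h(1) = 4, and 2·3^1 + (-2)^1 = 6 − 2 = 4.
Assume h(r) = 2·3^r + (-2)^r for some r ≥ 1.
Then h(r+1) = 3h(r) − 5·(-2)^r = 3·(2·3^r + (-2)^r) − 5·(-2)^r = 2·3^{r+1} + 3·(-2)^r − 5·(-2)^r = 2·3^{r+1} − 2·(-2)^r = 2·3^{r+1} + (-2)^{r+1}.
This completes the inductive step, so h(k) = 2·3^k + (-2)^k for all k ≥ 1.

h(k) = 2·3^k + (-2)^k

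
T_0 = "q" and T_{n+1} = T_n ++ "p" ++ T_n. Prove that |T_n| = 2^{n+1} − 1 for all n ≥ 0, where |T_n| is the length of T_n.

Base case: |T_0| = 1, and 2^{0+1} − 1 = 1.
Assume |T_r| = 2^{r+1} − 1.
Then |T_{r+1}| = |T_r| + 1 + |T_r| = 2|T_r| + 1 = 2(2^{r+1} − 1) + 1 = 2^{r+2} − 2 + 1 = 2^{r+2} − 1.
So the formula holds for r+1, and by induction |T_n| = 2^{n+1} − 1 for all n ≥ 0.

|T_n| = 2^{n+1} − 1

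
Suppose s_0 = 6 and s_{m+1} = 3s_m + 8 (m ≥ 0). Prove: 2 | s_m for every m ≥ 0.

Base case: s_0 = 6 = 2·3, so 2 | s_0.
Assume 2 | s_j, so s_j = 2t for some integer t.
Then s_{j+1} = 3s_j + 8 = 3·(2t) + 8 = 2(3t + 4), so 2 | s_{j+1}.
Hence 2 | s_m for every m ≥ 0, by induction.

2 | s_m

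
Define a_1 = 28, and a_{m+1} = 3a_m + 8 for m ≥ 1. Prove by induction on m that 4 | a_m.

Base case: a_1 = 28 = 4·7, so 4 | a_1.
Assume 4 | a_r, so a_r = 4t for some integer t.
Then a_{r+1} = 3a_r + 8 = 3·(4t) + 8 = 4(3t + 2), so 4 | a_{r+1}.
So the property holds for r+1, and by induction 4 | a_m for all m ≥ 1.

4 | a_m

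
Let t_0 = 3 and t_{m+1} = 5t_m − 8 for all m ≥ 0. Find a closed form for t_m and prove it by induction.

Claim: t_m = 5^m + 2.

Base case: t_0 = 3, and 5^0 + 2 = 1 + 2 = 3.
Assume t_r = 5^r + 2 for some r ≥ 0.
Then t_{r+1} = 5t_r − 8 = 5·(5^r + 2) − 8 = 5^{r+1} + 10 − 8 = 5^{r+1} + 2.
So the formula holds for r+1, and by induction t_m = 5^m + 2 for all m ≥ 0.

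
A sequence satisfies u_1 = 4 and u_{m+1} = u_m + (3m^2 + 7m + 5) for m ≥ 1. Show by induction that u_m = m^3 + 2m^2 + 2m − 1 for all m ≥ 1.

Base case: u_1 = 4, and 1^3 + 2·1^2 + 2·1 − 1 = 4.
Assume u_j = j^3 + 2j^2 + 2j − 1.
Then u_{j+1} = u_j + (3j^2 + 7j + 5) = (j^3 + 2j^2 + 2j − 1) + (3j^2 + 7j + 5) = j^3 + 5j^2 + 9j + 4,
and (j+1)^3 + 2·(j+1)^2 + 2·(j+1) − 1 = j^3 + 5j^2 + 9j + 4.
Hence u_m = m^3 + 2m^2 + 2m − 1 for every m ≥ 1, by induction.

u_m = m^3 + 2m^2 + 2m − 1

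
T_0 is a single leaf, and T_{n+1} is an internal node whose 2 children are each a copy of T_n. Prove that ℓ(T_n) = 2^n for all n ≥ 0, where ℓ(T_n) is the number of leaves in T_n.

Base case: ℓ(T_0) = 1, and 2^0 = 1.
Assume ℓ(T_m) = 2^m.
Then ℓ(T_{m+1}) = 2·ℓ(T_m) = 2·2^m = 2^{m+1}.
Hence ℓ(T_n) = 2^n for every n ≥ 0, by induction.

ℓ(T_n) = 2^n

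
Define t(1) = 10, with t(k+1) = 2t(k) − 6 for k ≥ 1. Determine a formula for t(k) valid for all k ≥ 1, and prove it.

Claim: t(k) = 2^{k+1} + 6.

Base case: t(1) = 10, and 2^{1+1} + 6 = 4 + 6 = 10.
Assume t(r) = 2^{r+1} + 6 for some r ≥ 1.
Then t(r+1) = 2t(r) − 6 = 2·(2^{r+1} + 6) − 6 = 2^{r+2} + 12 − 6 = 2^{r+2} + 6.
This completes the inductive step, so t(k) = 2^{k+1} + 6 for all k ≥ 1.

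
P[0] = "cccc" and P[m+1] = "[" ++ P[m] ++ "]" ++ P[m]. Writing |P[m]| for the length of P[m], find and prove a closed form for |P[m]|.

Claim: |P[m]| = 6·2^m − 2.

Base case: |P[0]| = 4, and 6·2^0 − 2 = 4.
Assume |P[k]| = 6·2^k − 2.
Then |P[k+1]| = 1 + |P[k]| + 1 + |P[k]| = 2|P[k]| + 2 = 2(6·2^k − 2) + 2 = 6·2^{k+1} − 4 + 2 = 6·2^{k+1} − 2.
So the formula holds for k+1, and by induction |P[m]| = 6·2^m − 2 for all m ≥ 0.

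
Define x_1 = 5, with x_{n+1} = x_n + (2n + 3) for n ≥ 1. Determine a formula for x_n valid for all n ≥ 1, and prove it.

Claim: x_n = n^2 + 2n + 2.

Base case: x_1 = 5, and 1^2 + 2·1 + 2 = 5.
Assume x_m = m^2 + 2m + 2.
Then x_{m+1} = x_m + (2m + 3) = (m^2 + 2m + 2) + (2m + 3) = m^2 + 4m + 5,
and (m+1)^2 + 2·(m+1) + 2 = m^2 + 4m + 5.
Hence x_n = n^2 + 2n + 2 for every n ≥ 1, by induction.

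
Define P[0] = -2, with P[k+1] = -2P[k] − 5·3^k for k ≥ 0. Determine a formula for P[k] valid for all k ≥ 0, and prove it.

Claim: P[k] = -(-2)^k − 3^k.

Base case: P[0] = -2, and -(-2)^0 − 3^0 = -1 − 1 = -2.
Assume P[m] = -(-2)^m − 3^m for some m ≥ 0.
Then P[m+1] = -2P[m] − 5·3^m = -2·(-(-2)^m − 3^m) − 5·3^m = -(-2)^{m+1} + 2·3^m − 5·3^m = -(-2)^{m+1} − 3·3^m = -(-2)^{m+1} − 3^{m+1}.
Hence P[k] = -(-2)^k − 3^k for every k ≥ 0, by induction.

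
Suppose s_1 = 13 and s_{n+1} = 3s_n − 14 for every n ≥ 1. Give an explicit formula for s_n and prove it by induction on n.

Claim: s_n = 2·3^n + 7.

Base case: s_1 = 13, and 2·3^1 + 7 = 6 + 7 = 13.
Assume s_k = 2·3^k + 7 for some k ≥ 1.
Then s_{k+1} = 3s_k − 14 = 3·(2·3^k + 7) − 14 = 6·3^k + 21 − 14 = 2·3^{k+1} + 7.
By induction, s_n = 2·3^n + 7 for all n ≥ 1.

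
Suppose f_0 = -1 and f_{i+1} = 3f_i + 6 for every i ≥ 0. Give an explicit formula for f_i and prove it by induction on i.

Claim: f_i = 2·3^i − 3.

Base case: f_0 = -1, and 2·3^0 − 3 = 2 − 3 = -1.
Assume f_r = 2·3^r − 3 for some r ≥ 0.
Then f_{r+1} = 3f_r + 6 = 3·(2·3^r − 3) + 6 = 6·3^r − 9 + 6 = 2·3^{r+1} − 3.
By induction, f_i = 2·3^i − 3 for all i ≥ 0.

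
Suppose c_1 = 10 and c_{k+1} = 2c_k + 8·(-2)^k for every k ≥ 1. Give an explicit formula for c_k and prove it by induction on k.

Claim: c_k = 3·2^k − 2·(-2)^k.

Base case: c_1 = 10, and 3·2^1 − 2·(-2)^1 = 6 + 4 = 10.
Assume c_j = 3·2^j − 2·(-2)^j for some j ≥ 1.
Then c_{j+1} = 2c_j + 8·(-2)^j = 2·(3·2^j − 2·(-2)^j) + 8·(-2)^j = 3·2^{j+1} − 4·(-2)^j + 8·(-2)^j = 3·2^{j+1} + 4·(-2)^j = 3·2^{j+1} − 2·(-2)^{j+1}.
This completes the inductive step, so c_k = 3·2^k − 2·(-2)^k for all k ≥ 1.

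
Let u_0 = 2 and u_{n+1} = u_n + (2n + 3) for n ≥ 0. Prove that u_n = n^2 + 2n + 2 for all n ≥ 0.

Base case: u_0 = 2, and 0^2 + 2·0 + 2 = 2.
Assume u_m = m^2 + 2m + 2.
Then u_{m+1} = u_m + (2m + 3) = (m^2 + 2m + 2) + (2m + 3) = m^2 + 4m + 5,
and (m+1)^2 + 2·(m+1) + 2 = m^2 + 4m + 5.
This completes the inductive step, so u_n = n^2 + 2n + 2 for all n ≥ 0.

u_n = n^2 + 2n + 2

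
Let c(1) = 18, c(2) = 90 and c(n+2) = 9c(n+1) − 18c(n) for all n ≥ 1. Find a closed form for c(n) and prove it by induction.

Claim: c(n) = 2·3^n + 2·6^n.

Base cases: c(1) = 18 and 2·3^1 + 2·6^1 = 18; c(2) = 90 and 2·3^2 + 2·6^2 = 90.
Assume c(i) = 2·3^i + 2·6^i for all 1 ≤ i ≤ j, where j ≥ 2.
Then c(j+1) = 9c(j) − 18c(j−1) = 9·(2·3^j + 2·6^j) − 18·(2·3^{j−1} + 2·6^{j−1}) = 2·(9·3 − 18)3^{j−1} + 2·(9·6 − 18)6^{j−1} = 18·3^{j−1} + 72·6^{j−1} = 2·3^{j+1} + 2·6^{j+1}.
So the formula holds for j+1, and by strong induction c(n) = 2·3^n + 2·6^n for all n ≥ 1.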